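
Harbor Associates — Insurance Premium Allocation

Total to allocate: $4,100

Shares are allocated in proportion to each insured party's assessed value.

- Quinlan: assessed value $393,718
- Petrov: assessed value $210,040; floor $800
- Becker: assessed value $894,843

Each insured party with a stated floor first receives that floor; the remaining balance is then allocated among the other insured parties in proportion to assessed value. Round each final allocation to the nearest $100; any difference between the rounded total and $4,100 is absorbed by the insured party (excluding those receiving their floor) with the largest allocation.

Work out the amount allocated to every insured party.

Fund the minimums — Petrov $800. Residual $3,300.
Residual split over remaining assessed value 1,288,561: Quinlan 1,008.31 → $1,000; Becker 2,291.69 → $2,300.

Quinlan: $1,000 · Petrov: $800 · Becker: $2,300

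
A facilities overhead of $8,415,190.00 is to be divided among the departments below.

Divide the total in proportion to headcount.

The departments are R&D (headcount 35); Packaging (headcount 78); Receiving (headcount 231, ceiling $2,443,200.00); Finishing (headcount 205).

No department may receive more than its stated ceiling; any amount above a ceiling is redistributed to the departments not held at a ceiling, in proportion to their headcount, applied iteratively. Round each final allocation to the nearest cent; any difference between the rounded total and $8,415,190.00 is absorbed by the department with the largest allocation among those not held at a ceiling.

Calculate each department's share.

Sum of headcount: 549.
Pro-rata shares before constraints: R&D 536,487.5228; Packaging 1,195,600.76503; Receiving 3,540,817.6503; Finishing 3,142,284.0619.
Held at cap: Receiving ($2,443,200.00); residual $5,971,990.00 reallocated over remaining headcount 318.
Shares after redistribution: R&D 657,294.4969 → $657,294.50; Packaging 1,464,827.7358 → $1,464,827.74; Finishing 3,849,867.7673 → $3,849,867.77.
Rounding difference −$0.01 applied to Finishing → $3,849,867.76.

R&D: $657,294.50; Packaging: $1,464,827.74; Receiving: $2,443,200.00; Finishing: $3,849,867.76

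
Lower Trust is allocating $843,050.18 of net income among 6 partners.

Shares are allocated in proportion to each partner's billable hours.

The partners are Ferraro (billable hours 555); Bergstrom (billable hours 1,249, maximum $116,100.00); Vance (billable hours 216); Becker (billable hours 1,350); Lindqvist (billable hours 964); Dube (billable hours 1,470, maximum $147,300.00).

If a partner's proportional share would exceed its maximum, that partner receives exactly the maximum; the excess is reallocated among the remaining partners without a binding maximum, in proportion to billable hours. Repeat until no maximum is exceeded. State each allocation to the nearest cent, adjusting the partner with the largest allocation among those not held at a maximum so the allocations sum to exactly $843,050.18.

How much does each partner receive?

Ferraro: $104,280.66; Bergstrom: $116,100.00; Vance: $40,584.91; Becker: $253,655.67; Lindqvist: $181,128.94; Dube: $147,300.00

Billable hours total: 5,804.
Proportional shares (ignoring caps): Ferraro 80,615.5841; Bergstrom 181,421.3775; Vance 31,374.7138; Becker 196,091.9612; Lindqvist 140,024.1857; Dube 213,522.3578.
Capped: Bergstrom ($116,100.00), Dube ($147,300.00); residual $579,650.18 reallocated over remaining billable hours 3,085.
Shares after redistribution: Ferraro 104,280.6645 → $104,280.66; Vance 40,584.9073 → $40,584.91; Becker 253,655.6703 → $253,655.67; Lindqvist 181,128.9379 → $181,128.94.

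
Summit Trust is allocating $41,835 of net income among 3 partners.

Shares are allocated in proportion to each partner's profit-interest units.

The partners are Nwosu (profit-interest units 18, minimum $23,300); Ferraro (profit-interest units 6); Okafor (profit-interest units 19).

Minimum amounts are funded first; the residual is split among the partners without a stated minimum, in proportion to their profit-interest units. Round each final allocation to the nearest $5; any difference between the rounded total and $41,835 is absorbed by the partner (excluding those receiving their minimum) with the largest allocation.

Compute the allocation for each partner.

Fund the minimums — Nwosu $23,300. Balance $18,535.
Balance split over remaining profit-interest units 25: Ferraro 4,448.40 → $4,450; Okafor 14,086.60 → $14,085.

Nwosu: $23,300 · Ferraro: $4,450 · Okafor: $14,085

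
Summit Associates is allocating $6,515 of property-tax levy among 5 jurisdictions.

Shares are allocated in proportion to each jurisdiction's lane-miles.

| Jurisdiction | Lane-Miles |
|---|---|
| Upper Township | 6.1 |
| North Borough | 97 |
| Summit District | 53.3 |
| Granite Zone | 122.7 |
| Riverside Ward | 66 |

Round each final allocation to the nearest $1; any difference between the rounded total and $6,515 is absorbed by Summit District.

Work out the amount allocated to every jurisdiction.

Combined lane-miles = 345.1.
Proportional shares: Upper Township 6.1/345.1 × $6,515 = 115.16; North Borough 97/345.1 × $6,515 = 1,831.22; Summit District 53.3/345.1 × $6,515 = 1,006.23; Granite Zone 122.7/345.1 × $6,515 = 2,316.40; Riverside Ward 66/345.1 × $6,515 = 1,245.99.
After rounding ($1): Upper Township $115; North Borough $1,831; Summit District $1,006; Granite Zone $2,316; Riverside Ward $1,246. Sum = $6,514.
Difference $6,515 − $6,514 = +$1 applied to Summit District: Summit District becomes $1,007.

Upper Township: $115 | North Borough: $1,831 | Summit District: $1,007 | Granite Zone: $2,316 | Riverside Ward: $1,246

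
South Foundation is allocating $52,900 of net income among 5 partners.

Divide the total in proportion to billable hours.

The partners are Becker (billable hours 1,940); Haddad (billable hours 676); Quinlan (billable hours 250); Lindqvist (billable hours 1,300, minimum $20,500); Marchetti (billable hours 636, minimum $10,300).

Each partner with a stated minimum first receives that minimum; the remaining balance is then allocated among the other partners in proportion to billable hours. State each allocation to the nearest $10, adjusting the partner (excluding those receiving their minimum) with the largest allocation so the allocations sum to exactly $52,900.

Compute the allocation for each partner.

Becker: $14,960 · Haddad: $5,210 · Quinlan: $1,930 · Lindqvist: $20,500 · Marchetti: $10,300

Minimums first: Lindqvist $20,500; Marchetti $10,300. Residual $22,100.
Residual split over remaining billable hours 2,866: Becker 14,959.53 → $14,960; Haddad 5,212.70 → $5,210; Quinlan 1,927.77 → $1,930.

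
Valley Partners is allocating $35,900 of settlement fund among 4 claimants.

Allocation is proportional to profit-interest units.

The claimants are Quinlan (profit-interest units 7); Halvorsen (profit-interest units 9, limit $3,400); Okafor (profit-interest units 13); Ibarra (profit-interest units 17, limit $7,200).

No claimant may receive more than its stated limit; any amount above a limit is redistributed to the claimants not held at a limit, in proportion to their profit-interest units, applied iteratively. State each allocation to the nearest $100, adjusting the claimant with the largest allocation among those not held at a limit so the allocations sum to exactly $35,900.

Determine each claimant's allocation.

Profit-interest units total: 46.
Pro-rata shares before constraints: Quinlan 5,463.04; Halvorsen 7,023.91; Okafor 10,145.65; Ibarra 13,267.39.
Cap binds for Halvorsen ($3,400), Ibarra ($7,200); balance $25,300 reallocated over remaining profit-interest units 20.
Shares after redistribution: Quinlan 8,855.00 → $8,900; Okafor 16,445.00 → $16,400.

Quinlan: $8,900 · Halvorsen: $3,400 · Okafor: $16,400 · Ibarra: $7,200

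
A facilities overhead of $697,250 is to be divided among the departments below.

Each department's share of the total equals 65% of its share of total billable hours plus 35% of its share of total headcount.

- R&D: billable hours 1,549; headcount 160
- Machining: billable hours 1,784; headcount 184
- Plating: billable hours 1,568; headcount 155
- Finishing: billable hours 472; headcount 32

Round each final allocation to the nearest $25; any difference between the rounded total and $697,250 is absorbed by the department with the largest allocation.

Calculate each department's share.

Totals — billable hours 5,373, headcount 531.
Blended shares (65% billable hours + 35% headcount): R&D 0.2929; Machining 0.3371; Plating 0.2919; Finishing 0.0782.
Pro-rata amounts: R&D 204,191.09; Machining 235,043.28; Plating 203,495.84; Finishing 54,519.79.
At nearest $25: R&D $204,200; Machining $235,050; Plating $203,500; Finishing $54,525. Sum = $697,275.
Difference $697,250 − $697,275 = −$25 applied to largest allocation (Machining): Machining becomes $235,025.

R&D: $204,200 | Machining: $235,025 | Plating: $203,500 | Finishing: $54,525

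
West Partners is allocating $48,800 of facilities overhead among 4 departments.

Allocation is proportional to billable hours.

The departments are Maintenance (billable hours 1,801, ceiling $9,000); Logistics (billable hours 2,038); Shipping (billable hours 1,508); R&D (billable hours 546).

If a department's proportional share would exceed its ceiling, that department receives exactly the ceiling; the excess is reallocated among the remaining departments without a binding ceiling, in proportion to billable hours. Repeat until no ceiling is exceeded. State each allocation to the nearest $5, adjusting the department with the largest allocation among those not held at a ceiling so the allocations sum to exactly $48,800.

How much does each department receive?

Total billable hours = 5,893.
Unconstrained shares: Maintenance 14,914.10; Logistics 16,876.70; Shipping 12,487.77; R&D 4,521.43.
Held at cap: Maintenance ($9,000); residual $39,800 reallocated over remaining billable hours 4,092.
Redistributed shares: Logistics 19,822.19 → $19,820; Shipping 14,667.25 → $14,665; R&D 5,310.56 → $5,310.
Rounding difference +$5 applied to Logistics → $19,825.

Maintenance: $9,000 · Logistics: $19,825 · Shipping: $14,665 · R&D: $5,310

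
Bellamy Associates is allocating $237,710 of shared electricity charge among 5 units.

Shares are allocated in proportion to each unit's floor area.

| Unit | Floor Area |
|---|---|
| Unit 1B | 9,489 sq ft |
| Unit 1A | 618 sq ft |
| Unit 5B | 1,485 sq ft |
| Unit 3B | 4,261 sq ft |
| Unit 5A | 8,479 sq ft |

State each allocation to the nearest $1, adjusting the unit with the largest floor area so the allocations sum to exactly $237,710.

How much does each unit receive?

Total floor area = 24,332.
Raw shares: Unit 1B 9,489/24,332 × $237,710 = 92,702.21; Unit 1A 618/24,332 × $237,710 = 6,037.51; Unit 5B 1,485/24,332 × $237,710 = 14,507.62; Unit 3B 4,261/24,332 × $237,710 = 41,627.58; Unit 5A 8,479/24,332 × $237,710 = 82,835.08.
Rounded to nearest $1: Unit 1B $92,702; Unit 1A $6,038; Unit 5B $14,508; Unit 3B $41,628; Unit 5A $82,835. Sum = $237,711.
Difference $237,710 − $237,711 = −$1 applied to largest floor area (Unit 1B): Unit 1B becomes $92,701.

Unit 1B: $92,701 | Unit 1A: $6,038 | Unit 5B: $14,508 | Unit 3B: $41,628 | Unit 5A: $82,835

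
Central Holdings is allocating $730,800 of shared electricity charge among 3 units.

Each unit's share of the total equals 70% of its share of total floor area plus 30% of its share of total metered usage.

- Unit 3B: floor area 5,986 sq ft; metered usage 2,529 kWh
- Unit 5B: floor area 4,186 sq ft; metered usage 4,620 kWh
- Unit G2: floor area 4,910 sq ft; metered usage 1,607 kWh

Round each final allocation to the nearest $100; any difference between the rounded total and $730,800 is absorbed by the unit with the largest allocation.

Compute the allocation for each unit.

Totals — floor area 15,082, metered usage 8,756.
Composite weights (70% floor area + 30% metered usage): Unit 3B 0.3645; Unit 5B 0.3526; Unit G2 0.2829.
Raw shares: Unit 3B 266,359.81; Unit 5B 257,662.57; Unit G2 206,777.62.
At nearest $100: Unit 3B $266,400; Unit 5B $257,700; Unit G2 $206,800. Sum = $730,900.
Difference $730,800 − $730,900 = −$100 applied to largest allocation (Unit 3B): Unit 3B becomes $266,300.

Unit 3B: $266,300 | Unit 5B: $257,700 | Unit G2: $206,800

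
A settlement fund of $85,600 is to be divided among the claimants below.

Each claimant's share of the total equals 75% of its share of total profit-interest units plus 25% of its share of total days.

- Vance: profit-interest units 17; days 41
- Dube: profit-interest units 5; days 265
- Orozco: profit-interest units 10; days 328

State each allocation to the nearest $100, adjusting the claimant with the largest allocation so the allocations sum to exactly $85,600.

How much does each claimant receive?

Vance: $35,500; Dube: $19,000; Orozco: $31,100

Profit-interest units total 32; days total 634.
Combined weights (75% profit-interest units + 25% days): Vance 0.4146; Dube 0.2217; Orozco 0.3637.
Proportional shares: Vance 35,490.16; Dube 18,976.04; Orozco 31,133.79.
Rounded to nearest $100: Vance $35,500; Dube $19,000; Orozco $31,100. Sum = $85,600.
Sum already equals the total — no adjustment.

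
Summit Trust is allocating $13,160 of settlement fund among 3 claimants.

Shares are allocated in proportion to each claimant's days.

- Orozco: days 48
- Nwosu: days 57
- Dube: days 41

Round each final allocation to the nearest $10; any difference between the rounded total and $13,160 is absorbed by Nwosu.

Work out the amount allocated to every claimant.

Orozco: $4,330; Nwosu: $5,130; Dube: $3,700

Total days = 146.
Unrounded shares: Orozco 48/146 × $13,160 = 4,326.58; Nwosu 57/146 × $13,160 = 5,137.81; Dube 41/146 × $13,160 = 3,695.62.
Rounded to nearest $10: Orozco $4,330; Nwosu $5,140; Dube $3,700. Sum = $13,170.
Difference $13,160 − $13,170 = −$10 applied to Nwosu: Nwosu becomes $5,130.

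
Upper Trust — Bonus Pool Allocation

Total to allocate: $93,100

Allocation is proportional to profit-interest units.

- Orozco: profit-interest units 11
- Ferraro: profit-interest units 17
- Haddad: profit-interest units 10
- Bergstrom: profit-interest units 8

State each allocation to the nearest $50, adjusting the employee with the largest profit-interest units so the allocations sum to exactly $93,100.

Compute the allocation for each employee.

Total profit-interest units = 11 + 17 + 10 + 8 = 46.
Pro-rata amounts: Orozco 22,263.04; Ferraro 34,406.52; Haddad 20,239.13; Bergstrom 16,191.30.
Rounded to nearest $50: Orozco $22,250; Ferraro $34,400; Haddad $20,250; Bergstrom $16,200. Sum = $93,100.
Sum already equals the total — no adjustment.

Orozco: $22,250 · Ferraro: $34,400 · Haddad: $20,250 · Bergstrom: $16,200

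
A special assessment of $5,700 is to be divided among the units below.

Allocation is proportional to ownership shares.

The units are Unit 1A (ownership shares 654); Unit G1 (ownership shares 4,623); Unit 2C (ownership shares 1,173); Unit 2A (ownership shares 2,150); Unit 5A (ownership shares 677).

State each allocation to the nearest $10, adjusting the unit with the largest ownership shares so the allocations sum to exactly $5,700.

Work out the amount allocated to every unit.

Sum of ownership shares: 654 + 4,623 + 1,173 + 2,150 + 677 = 9,277.
Unrounded shares: Unit 1A 401.83; Unit G1 2,840.48; Unit 2C 720.72; Unit 2A 1,321.01; Unit 5A 415.96.
At nearest $10: Unit 1A $400; Unit G1 $2,840; Unit 2C $720; Unit 2A $1,320; Unit 5A $420. Sum = $5,700.
No rounding difference to absorb.

Unit 1A: $400 · Unit G1: $2,840 · Unit 2C: $720 · Unit 2A: $1,320 · Unit 5A: $420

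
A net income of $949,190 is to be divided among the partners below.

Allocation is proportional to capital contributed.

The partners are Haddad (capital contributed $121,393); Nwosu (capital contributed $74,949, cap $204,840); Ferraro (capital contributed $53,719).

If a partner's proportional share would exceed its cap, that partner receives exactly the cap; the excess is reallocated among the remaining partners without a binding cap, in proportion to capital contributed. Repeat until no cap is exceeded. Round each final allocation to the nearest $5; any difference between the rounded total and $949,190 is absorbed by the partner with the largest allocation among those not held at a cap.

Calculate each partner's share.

Haddad: $516,005; Nwosu: $204,840; Ferraro: $228,345

Capital contributed total: 250,061.
Pro-rata shares before constraints: Haddad 460,787.65; Nwosu 284,493.95; Ferraro 203,908.40.
Held at cap: Nwosu ($204,840); balance $744,350 reallocated over remaining capital contributed 175,112.
Remaining shares: Haddad 516,006.21 → $516,005; Ferraro 228,343.79 → $228,345.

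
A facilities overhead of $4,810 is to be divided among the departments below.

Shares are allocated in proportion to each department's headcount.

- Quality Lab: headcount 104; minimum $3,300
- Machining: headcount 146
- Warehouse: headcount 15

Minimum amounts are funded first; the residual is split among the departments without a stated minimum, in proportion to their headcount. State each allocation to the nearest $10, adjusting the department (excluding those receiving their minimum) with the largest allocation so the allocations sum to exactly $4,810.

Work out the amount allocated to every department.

Quality Lab: $3,300 | Machining: $1,370 | Warehouse: $140

Fund the minimums — Quality Lab $3,300. Balance $1,510.
Balance split over remaining headcount 161: Machining 1,369.32 → $1,370; Warehouse 140.68 → $140.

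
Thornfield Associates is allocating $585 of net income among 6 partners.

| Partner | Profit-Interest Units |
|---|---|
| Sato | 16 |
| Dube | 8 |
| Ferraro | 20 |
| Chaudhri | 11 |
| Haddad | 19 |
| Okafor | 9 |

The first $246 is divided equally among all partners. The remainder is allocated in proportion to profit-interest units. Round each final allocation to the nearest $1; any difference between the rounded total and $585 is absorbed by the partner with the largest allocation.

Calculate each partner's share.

Equal tier: $246 ÷ 6 = $41 apiece.
Remainder $339 by profit-interest units (total 83): Sato 65.35 → $65; Dube 32.67 → $33; Ferraro 81.69 → $82; Chaudhri 44.93 → $45; Haddad 77.60 → $78; Okafor 36.76 → $37.
Rounding difference −$1 on remainder applied to Ferraro.
Totals: Sato $41 + $65 = $106; Dube $41 + $33 = $74; Ferraro $41 + $81 = $122; Chaudhri $41 + $45 = $86; Haddad $41 + $78 = $119; Okafor $41 + $37 = $78.

Sato: $106 | Dube: $74 | Ferraro: $122 | Chaudhri: $86 | Haddad: $119 | Okafor: $78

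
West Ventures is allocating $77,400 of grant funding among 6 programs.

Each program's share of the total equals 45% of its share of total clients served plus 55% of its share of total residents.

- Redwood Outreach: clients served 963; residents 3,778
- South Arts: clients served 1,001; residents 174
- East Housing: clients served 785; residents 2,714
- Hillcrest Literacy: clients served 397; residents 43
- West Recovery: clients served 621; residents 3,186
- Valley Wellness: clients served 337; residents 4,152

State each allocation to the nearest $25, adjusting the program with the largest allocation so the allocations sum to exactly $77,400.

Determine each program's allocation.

Redwood Outreach: $19,625 · South Arts: $9,025 · East Housing: $14,875 · Hillcrest Literacy: $3,500 · West Recovery: $14,925 · Valley Wellness: $15,450

Totals — clients served 4,104, residents 14,047.
Composite weights (45% clients served + 55% residents): Redwood Outreach 0.2535; South Arts 0.1166; East Housing 0.1923; Hillcrest Literacy 0.0452; West Recovery 0.1928; Valley Wellness 0.1995.
Proportional shares: Redwood Outreach 19,622.21; South Arts 9,022.64; East Housing 14,887.06; Hillcrest Literacy 3,499.59; West Recovery 14,925.63; Valley Wellness 15,442.87.
Rounded to nearest $25: Redwood Outreach $19,625; South Arts $9,025; East Housing $14,875; Hillcrest Literacy $3,500; West Recovery $14,925; Valley Wellness $15,450. Sum = $77,400.
Sum already equals the total — no adjustment.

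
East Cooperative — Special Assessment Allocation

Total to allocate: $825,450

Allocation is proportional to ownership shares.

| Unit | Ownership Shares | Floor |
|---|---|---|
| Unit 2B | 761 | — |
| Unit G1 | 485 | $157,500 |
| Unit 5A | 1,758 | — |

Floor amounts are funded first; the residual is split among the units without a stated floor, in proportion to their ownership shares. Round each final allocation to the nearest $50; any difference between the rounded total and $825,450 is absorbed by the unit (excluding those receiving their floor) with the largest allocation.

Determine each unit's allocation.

Fund the minimums — Unit G1 $157,500. Residual $667,950.
Residual split over remaining ownership shares 2,519: Unit 2B 201,790.37 → $201,800; Unit 5A 466,159.63 → $466,150.

Unit 2B: $201,800 · Unit G1: $157,500 · Unit 5A: $466,150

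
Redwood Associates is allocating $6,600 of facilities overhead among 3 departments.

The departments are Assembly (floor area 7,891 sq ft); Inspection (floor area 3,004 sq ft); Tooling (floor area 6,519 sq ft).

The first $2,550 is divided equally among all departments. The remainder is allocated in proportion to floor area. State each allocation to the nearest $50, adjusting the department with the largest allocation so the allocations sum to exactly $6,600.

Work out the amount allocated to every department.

Assembly: $2,700 | Inspection: $1,550 | Tooling: $2,350

$2,550 shared equally gives $850 per department.
Remainder $4,050 by floor area (total 17,414): Assembly 1,835.22 → $1,850; Inspection 698.64 → $700; Tooling 1,516.13 → $1,500.
Totals: Assembly $850 + $1,850 = $2,700; Inspection $850 + $700 = $1,550; Tooling $850 + $1,500 = $2,350.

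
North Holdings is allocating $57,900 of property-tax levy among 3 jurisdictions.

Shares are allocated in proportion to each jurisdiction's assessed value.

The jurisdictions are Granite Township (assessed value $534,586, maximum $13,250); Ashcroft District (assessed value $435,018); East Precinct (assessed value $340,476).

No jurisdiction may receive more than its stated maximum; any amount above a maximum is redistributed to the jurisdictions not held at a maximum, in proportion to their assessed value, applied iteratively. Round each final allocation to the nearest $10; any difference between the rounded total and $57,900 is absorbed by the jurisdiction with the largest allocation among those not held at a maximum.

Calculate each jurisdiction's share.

Combined assessed value = 1,310,080.
Pro-rata shares before constraints: Granite Township 23,626.44; Ashcroft District 19,225.96; East Precinct 15,047.60.
Held at cap: Granite Township ($13,250); balance $44,650 reallocated over remaining assessed value 775,494.
Shares after redistribution: Ashcroft District 25,046.68 → $25,050; East Precinct 19,603.32 → $19,600.

Granite Township: $13,250 · Ashcroft District: $25,050 · East Precinct: $19,600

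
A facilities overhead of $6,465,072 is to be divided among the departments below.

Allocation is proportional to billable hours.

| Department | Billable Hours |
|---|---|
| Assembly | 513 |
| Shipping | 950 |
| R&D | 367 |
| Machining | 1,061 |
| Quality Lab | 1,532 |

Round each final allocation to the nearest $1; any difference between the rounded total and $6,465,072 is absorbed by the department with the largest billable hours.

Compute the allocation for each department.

Assembly: $749,849 · Shipping: $1,388,609 · R&D: $536,442 · Machining: $1,550,857 · Quality Lab: $2,239,315

Billable hours total: 513 + 950 + 367 + 1,061 + 1,532 = 4,423.
Proportional shares: Assembly 749,848.96; Shipping 1,388,609.18; R&D 536,441.65; Machining 1,550,857.20; Quality Lab 2,239,315.01.
At nearest $1: Assembly $749,849; Shipping $1,388,609; R&D $536,442; Machining $1,550,857; Quality Lab $2,239,315. Sum = $6,465,072.
Sum already equals the total — no adjustment.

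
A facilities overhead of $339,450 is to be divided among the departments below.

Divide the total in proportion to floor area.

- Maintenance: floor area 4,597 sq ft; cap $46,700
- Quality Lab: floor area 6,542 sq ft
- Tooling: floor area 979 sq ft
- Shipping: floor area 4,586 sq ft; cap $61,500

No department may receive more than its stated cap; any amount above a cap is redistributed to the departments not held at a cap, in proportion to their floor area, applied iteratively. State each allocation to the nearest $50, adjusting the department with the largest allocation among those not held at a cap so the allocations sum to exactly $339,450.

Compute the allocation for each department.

Maintenance: $46,700 · Quality Lab: $201,150 · Tooling: $30,100 · Shipping: $61,500

Combined floor area = 16,704.
Unconstrained shares: Maintenance 93,417.84; Quality Lab 132,943.12; Tooling 19,894.73; Shipping 93,194.31.
Cap binds for Maintenance ($46,700), Shipping ($61,500); residual $231,250 reallocated over remaining floor area 7,521.
Shares after redistribution: Quality Lab 201,148.45 → $201,150; Tooling 30,101.55 → $30,100.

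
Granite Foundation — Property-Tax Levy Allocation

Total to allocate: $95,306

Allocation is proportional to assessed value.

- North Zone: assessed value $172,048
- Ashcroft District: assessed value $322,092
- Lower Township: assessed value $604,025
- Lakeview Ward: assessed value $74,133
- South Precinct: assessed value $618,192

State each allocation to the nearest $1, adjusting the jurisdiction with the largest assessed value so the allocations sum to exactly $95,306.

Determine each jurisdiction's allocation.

Combined assessed value = 172,048 + 322,092 + 604,025 + 74,133 + 618,192 = 1,790,490.
Proportional shares: North Zone 9,157.94; Ashcroft District 17,144.64; Lower Township 32,151.65; Lakeview Ward 3,946.03; South Precinct 32,905.74.
Rounded to nearest $1: North Zone $9,158; Ashcroft District $17,145; Lower Township $32,152; Lakeview Ward $3,946; South Precinct $32,906. Sum = $95,307.
Difference $95,306 − $95,307 = −$1 applied to largest assessed value (South Precinct): South Precinct becomes $32,905.

North Zone: $9,158 · Ashcroft District: $17,145 · Lower Township: $32,152 · Lakeview Ward: $3,946 · South Precinct: $32,905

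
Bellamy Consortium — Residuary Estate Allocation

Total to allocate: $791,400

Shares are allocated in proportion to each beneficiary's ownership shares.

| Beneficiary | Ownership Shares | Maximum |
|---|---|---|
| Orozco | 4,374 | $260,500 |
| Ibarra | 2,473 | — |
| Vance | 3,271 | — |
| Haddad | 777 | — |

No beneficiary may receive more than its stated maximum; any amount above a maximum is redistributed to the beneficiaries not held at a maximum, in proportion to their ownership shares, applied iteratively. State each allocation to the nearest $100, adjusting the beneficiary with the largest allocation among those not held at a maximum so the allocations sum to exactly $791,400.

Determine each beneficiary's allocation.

Combined ownership shares = 10,895.
Unconstrained shares: Orozco 317,722.22; Ibarra 179,635.81; Vance 237,601.60; Haddad 56,440.37.
Capped: Orozco ($260,500); balance $530,900 reallocated over remaining ownership shares 6,521.
Remaining shares: Ibarra 201,336.56 → $201,300; Vance 266,304.85 → $266,300; Haddad 63,258.60 → $63,300.

Orozco: $260,500 · Ibarra: $201,300 · Vance: $266,300 · Haddad: $63,300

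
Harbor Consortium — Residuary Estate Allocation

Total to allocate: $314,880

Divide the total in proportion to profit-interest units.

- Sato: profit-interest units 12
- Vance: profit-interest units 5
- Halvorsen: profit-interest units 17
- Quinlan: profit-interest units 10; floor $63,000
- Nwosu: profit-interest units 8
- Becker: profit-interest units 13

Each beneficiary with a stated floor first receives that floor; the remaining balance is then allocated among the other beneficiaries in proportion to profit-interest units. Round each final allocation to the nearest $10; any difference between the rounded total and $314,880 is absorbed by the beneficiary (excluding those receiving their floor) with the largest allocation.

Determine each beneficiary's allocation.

Guaranteed amounts: Quinlan $63,000. Balance $251,880.
Balance split over remaining profit-interest units 55: Sato 54,955.64 → $54,960; Vance 22,898.18 → $22,900; Halvorsen 77,853.82 → $77,850; Nwosu 36,637.09 → $36,640; Becker 59,535.27 → $59,540.
Rounding difference −$10 applied to Halvorsen → $77,840.

Sato: $54,960 · Vance: $22,900 · Halvorsen: $77,840 · Quinlan: $63,000 · Nwosu: $36,640 · Becker: $59,540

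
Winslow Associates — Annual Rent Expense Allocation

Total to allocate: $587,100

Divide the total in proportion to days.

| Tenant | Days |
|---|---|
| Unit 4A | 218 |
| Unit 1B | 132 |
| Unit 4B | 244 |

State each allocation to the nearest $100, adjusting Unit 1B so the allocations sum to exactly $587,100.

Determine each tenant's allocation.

Days total: 594.
Raw shares: Unit 4A 218/594 × $587,100 = 215,467.68; Unit 1B 132/594 × $587,100 = 130,466.67; Unit 4B 244/594 × $587,100 = 241,165.66.
After rounding ($100): Unit 4A $215,500; Unit 1B $130,500; Unit 4B $241,200. Sum = $587,200.
Difference $587,100 − $587,200 = −$100 applied to Unit 1B: Unit 1B becomes $130,400.

Unit 4A: $215,500 | Unit 1B: $130,400 | Unit 4B: $241,200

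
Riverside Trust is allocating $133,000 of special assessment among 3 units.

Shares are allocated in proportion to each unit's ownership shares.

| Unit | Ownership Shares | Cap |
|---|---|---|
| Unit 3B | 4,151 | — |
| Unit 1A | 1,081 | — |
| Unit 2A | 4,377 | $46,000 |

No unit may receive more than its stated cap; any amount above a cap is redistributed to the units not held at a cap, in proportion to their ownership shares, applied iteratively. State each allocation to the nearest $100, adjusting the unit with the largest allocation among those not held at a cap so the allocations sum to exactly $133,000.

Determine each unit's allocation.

Ownership shares total: 9,609.
Proportional shares (ignoring caps): Unit 3B 57,454.78; Unit 1A 14,962.33; Unit 2A 60,582.89.
Capped: Unit 2A ($46,000); residual $87,000 reallocated over remaining ownership shares 5,232.
Remaining shares: Unit 3B 69,024.66 → $69,000; Unit 1A 17,975.34 → $18,000.

Unit 3B: $69,000; Unit 1A: $18,000; Unit 2A: $46,000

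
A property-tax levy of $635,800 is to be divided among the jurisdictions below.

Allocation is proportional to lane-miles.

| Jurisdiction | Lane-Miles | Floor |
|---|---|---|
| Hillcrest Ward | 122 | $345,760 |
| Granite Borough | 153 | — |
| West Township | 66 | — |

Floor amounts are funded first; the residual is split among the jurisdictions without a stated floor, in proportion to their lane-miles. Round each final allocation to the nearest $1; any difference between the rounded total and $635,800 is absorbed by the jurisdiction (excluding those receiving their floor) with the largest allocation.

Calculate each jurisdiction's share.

Hillcrest Ward: $345,760 · Granite Borough: $202,631 · West Township: $87,409

Guaranteed amounts: Hillcrest Ward $345,760. Balance $290,040.
Balance split over remaining lane-miles 219: Granite Borough 202,630.68 → $202,631; West Township 87,409.32 → $87,409.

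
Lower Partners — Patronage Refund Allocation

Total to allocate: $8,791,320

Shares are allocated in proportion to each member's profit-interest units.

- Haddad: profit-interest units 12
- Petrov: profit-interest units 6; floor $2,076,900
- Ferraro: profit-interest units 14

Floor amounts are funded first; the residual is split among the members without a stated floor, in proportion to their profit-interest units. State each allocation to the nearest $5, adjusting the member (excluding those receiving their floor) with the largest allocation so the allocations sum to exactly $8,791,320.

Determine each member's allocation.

Haddad: $3,098,965 | Petrov: $2,076,900 | Ferraro: $3,615,455

Guaranteed amounts: Petrov $2,076,900. Residual $6,714,420.
Residual split over remaining profit-interest units 26: Haddad 3,098,963.08 → $3,098,965; Ferraro 3,615,456.92 → $3,615,455.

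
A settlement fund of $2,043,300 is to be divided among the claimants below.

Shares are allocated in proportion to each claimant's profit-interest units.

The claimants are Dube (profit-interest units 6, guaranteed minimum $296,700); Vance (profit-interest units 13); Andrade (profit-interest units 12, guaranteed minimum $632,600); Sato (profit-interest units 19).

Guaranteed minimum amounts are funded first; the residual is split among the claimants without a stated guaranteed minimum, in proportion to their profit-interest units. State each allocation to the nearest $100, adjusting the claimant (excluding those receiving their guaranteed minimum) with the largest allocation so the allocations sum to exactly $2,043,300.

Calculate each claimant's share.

Fund the minimums — Dube $296,700; Andrade $632,600. Remaining pool $1,114,000.
Remaining pool split over remaining profit-interest units 32: Vance 452,562.50 → $452,600; Sato 661,437.50 → $661,400.

Dube: $296,700; Vance: $452,600; Andrade: $632,600; Sato: $661,400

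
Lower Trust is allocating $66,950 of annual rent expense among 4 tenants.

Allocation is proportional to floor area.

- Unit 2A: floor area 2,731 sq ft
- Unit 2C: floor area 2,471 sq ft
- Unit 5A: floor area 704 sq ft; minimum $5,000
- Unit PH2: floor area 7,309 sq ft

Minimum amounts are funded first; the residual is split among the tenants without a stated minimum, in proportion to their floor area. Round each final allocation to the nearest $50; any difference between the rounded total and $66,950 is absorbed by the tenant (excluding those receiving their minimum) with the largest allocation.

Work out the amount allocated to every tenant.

Unit 2A: $13,500; Unit 2C: $12,250; Unit 5A: $5,000; Unit PH2: $36,200

Minimums first: Unit 5A $5,000. Remaining pool $61,950.
Remaining pool split over remaining floor area 12,511: Unit 2A 13,522.94 → $13,500; Unit 2C 12,235.51 → $12,250; Unit PH2 36,191.56 → $36,200.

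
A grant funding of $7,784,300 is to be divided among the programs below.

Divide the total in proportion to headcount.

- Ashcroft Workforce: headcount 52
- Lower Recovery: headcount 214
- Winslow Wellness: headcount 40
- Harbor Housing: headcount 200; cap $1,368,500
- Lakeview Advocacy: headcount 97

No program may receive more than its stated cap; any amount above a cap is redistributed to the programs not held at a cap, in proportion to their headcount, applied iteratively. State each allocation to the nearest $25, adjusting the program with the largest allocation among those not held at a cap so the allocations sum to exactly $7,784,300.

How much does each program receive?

Ashcroft Workforce: $827,850 | Lower Recovery: $3,406,900 | Winslow Wellness: $636,800 | Harbor Housing: $1,368,500 | Lakeview Advocacy: $1,544,250

Headcount total: 603.
Unconstrained shares: Ashcroft Workforce 671,282.92; Lower Recovery 2,762,587.40; Winslow Wellness 516,371.48; Harbor Housing 2,581,857.38; Lakeview Advocacy 1,252,200.83.
Held at cap: Harbor Housing ($1,368,500); remaining pool $6,415,800 reallocated over remaining headcount 403.
Redistributed shares: Ashcroft Workforce 827,845.16 → $827,850; Lower Recovery 3,406,901.24 → $3,406,900; Winslow Wellness 636,803.97 → $636,800; Lakeview Advocacy 1,544,249.63 → $1,544,250.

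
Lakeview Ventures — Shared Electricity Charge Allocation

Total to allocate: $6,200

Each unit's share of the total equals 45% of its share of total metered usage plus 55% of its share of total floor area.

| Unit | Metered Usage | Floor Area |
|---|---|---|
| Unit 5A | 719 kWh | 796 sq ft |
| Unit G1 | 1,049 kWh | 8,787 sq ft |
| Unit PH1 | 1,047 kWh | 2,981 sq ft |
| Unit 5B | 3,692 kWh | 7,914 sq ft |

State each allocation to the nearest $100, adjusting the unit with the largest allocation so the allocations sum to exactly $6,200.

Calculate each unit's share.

Totals — metered usage 6,507, floor area 20,478.
Combined weights (45% metered usage + 55% floor area): Unit 5A 0.0711; Unit G1 0.3085; Unit PH1 0.1525; Unit 5B 0.4679.
Proportional shares: Unit 5A 440.83; Unit G1 1,912.99; Unit PH1 945.32; Unit 5B 2,900.86.
Rounded to nearest $100: Unit 5A $400; Unit G1 $1,900; Unit PH1 $900; Unit 5B $2,900. Sum = $6,100.
Difference $6,200 − $6,100 = +$100 applied to largest allocation (Unit 5B): Unit 5B becomes $3,000.

Unit 5A: $400 · Unit G1: $1,900 · Unit PH1: $900 · Unit 5B: $3,000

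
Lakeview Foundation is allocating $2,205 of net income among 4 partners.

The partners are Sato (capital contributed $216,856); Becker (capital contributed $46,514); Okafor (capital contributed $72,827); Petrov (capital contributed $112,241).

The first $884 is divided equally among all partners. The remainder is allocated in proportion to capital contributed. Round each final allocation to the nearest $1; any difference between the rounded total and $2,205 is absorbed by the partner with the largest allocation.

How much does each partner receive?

Sato: $859 | Becker: $358 | Okafor: $436 | Petrov: $552

First tranche $884 split equally: $221 each.
Remainder $1,321 by capital contributed (total 448,438): Sato 638.81 → $639; Becker 137.02 → $137; Okafor 214.53 → $215; Petrov 330.64 → $331.
Rounding difference −$1 on remainder applied to Sato.
Totals: Sato $221 + $638 = $859; Becker $221 + $137 = $358; Okafor $221 + $215 = $436; Petrov $221 + $331 = $552.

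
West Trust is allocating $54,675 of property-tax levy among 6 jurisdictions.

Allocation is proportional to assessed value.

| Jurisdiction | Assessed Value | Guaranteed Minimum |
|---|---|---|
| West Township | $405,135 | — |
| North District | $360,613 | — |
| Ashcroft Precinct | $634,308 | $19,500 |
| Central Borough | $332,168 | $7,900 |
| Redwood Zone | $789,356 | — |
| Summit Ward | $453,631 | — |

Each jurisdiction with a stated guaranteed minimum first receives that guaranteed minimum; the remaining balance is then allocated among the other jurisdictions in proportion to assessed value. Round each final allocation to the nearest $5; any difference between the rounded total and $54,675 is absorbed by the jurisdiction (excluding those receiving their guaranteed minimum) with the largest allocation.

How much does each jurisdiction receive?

Guaranteed amounts: Ashcroft Precinct $19,500; Central Borough $7,900. Remaining pool $27,275.
Remaining pool split over remaining assessed value 2,008,735: West Township 5,501.00 → $5,500; North District 4,896.47 → $4,895; Redwood Zone 10,718.03 → $10,720; Summit Ward 6,159.49 → $6,160.

West Township: $5,500; North District: $4,895; Ashcroft Precinct: $19,500; Central Borough: $7,900; Redwood Zone: $10,720; Summit Ward: $6,160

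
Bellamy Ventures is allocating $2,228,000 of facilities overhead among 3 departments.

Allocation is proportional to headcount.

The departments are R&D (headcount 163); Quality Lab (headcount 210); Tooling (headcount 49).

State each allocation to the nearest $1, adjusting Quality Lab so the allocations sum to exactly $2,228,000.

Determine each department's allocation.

Sum of headcount: 422.
Raw shares: R&D 163/422 × $2,228,000 = 860,578.20; Quality Lab 210/422 × $2,228,000 = 1,108,720.38; Tooling 49/422 × $2,228,000 = 258,701.42.
After rounding ($1): R&D $860,578; Quality Lab $1,108,720; Tooling $258,701. Sum = $2,227,999.
Difference $2,228,000 − $2,227,999 = +$1 applied to Quality Lab: Quality Lab becomes $1,108,721.

R&D: $860,578 · Quality Lab: $1,108,721 · Tooling: $258,701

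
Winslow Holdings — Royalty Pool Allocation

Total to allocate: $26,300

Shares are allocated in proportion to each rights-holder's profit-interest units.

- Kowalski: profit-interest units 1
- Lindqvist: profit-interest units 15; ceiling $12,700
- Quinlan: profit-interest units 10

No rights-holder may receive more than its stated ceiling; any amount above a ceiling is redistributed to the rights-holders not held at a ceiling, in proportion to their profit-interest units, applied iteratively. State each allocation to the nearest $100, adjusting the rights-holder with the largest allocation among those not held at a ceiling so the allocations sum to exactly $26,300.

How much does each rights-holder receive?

Sum of profit-interest units: 26.
Proportional shares (ignoring caps): Kowalski 1,011.54; Lindqvist 15,173.08; Quinlan 10,115.38.
Held at cap: Lindqvist ($12,700); residual $13,600 reallocated over remaining profit-interest units 11.
Redistributed shares: Kowalski 1,236.36 → $1,200; Quinlan 12,363.64 → $12,400.

Kowalski: $1,200; Lindqvist: $12,700; Quinlan: $12,400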